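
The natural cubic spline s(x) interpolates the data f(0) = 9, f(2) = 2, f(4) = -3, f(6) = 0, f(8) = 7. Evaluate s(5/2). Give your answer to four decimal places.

Write m_i for s''(x_i). With h_i = 2, 2, 2, 2 and divided differences Δ_i = -7/2, -5/2, 3/2, 7/2, the continuity of s' gives the tridiagonal system
  2·m_0 + 8·m_1 + 2·m_2 = 6(Δ_1 - Δ_0) = 6
  2·m_1 + 8·m_2 + 2·m_3 = 6(Δ_2 - Δ_1) = 24
  2·m_2 + 8·m_3 + 2·m_4 = 6(Δ_3 - Δ_2) = 12
Natural end conditions: m_0 = m_4 = 0.
Forward elimination and back-substitution give m_0 = 0, m_1 = 3/56, m_2 = 39/14, m_3 = 45/56, m_4 = 0.
On [2, 4], s(x) = 2 - 97/28·(x - 2) + 3/112·(x - 2)² + 51/224·(x - 2)³.
With (x - 2) = 1/2: s(5/2) = 543/1792.

0.3030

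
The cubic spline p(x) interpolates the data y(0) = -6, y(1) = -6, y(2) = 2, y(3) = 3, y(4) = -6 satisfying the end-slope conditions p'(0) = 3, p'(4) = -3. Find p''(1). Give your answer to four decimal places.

19.2857

Let m_i = p''(x_i). Step sizes h_i = 1, 1, 1, 1; slopes of the chords Δ_i = (y_(i+1) - y_i)/h_i = 0, 8, 1, -9.
  1·m_0 + 4·m_1 + 1·m_2 = 6(Δ_1 - Δ_0) = 48
  1·m_1 + 4·m_2 + 1·m_3 = 6(Δ_2 - Δ_1) = -42
  1·m_2 + 4·m_3 + 1·m_4 = 6(Δ_3 - Δ_2) = -60
Clamped end conditions give two more equations: 2h_0·m_0 + h_0·m_1 = 6(Δ_0 - p'(0)) = -18 and h_3·m_3 + 2h_3·m_4 = 6(p'(4) - Δ_3) = 36.
Hence m_0 = -261/14, m_1 = 135/7, m_2 = -21/2, m_3 = -135/7, m_4 = 387/14.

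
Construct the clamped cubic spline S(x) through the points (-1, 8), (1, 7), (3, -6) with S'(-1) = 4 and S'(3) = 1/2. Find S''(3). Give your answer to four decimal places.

14.1250

Let M_i = S''(x_i). Step sizes h_i = 2, 2; slopes of the chords Δ_i = (y_(i+1) - y_i)/h_i = -1/2, -13/2.
  2·M_0 + 8·M_1 + 2·M_2 = 6(Δ_1 - Δ_0) = -36
Clamped end conditions give two more equations: 2h_0·M_0 + h_0·M_1 = 6(Δ_0 - S'(-1)) = -27 and h_1·M_1 + 2h_1·M_2 = 6(S'(3) - Δ_1) = 42.
Solving the tridiagonal system: M_0 = -25/8, M_1 = -29/4, M_2 = 113/8.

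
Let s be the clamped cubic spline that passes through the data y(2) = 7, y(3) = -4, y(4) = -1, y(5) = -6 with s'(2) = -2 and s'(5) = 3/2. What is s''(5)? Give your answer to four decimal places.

Write M_i for s''(x_i). With h_i = 1, 1, 1 and divided differences Δ_i = -11, 3, -5, the continuity of s' gives the tridiagonal system
  1·M_0 + 4·M_1 + 1·M_2 = 6(Δ_1 - Δ_0) = 84
  1·M_1 + 4·M_2 + 1·M_3 = 6(Δ_2 - Δ_1) = -48
Clamped end conditions give two more equations: 2h_0·M_0 + h_0·M_1 = 6(Δ_0 - s'(2)) = -54 and h_2·M_2 + 2h_2·M_3 = 6(s'(5) - Δ_2) = 39.
Solving the tridiagonal system: M_0 = -709/15, M_1 = 608/15, M_2 = -463/15, M_3 = 524/15.

34.9333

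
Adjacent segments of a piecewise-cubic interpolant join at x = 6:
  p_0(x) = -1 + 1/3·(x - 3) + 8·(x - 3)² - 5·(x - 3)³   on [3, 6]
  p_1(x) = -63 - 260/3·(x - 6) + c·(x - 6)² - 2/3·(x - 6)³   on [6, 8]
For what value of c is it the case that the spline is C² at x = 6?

-37

p_0''(x) = 16 - 30·(x - 3), so p_0''(6) = -74. On the right, p_1''(6) = 2c, so c = -37.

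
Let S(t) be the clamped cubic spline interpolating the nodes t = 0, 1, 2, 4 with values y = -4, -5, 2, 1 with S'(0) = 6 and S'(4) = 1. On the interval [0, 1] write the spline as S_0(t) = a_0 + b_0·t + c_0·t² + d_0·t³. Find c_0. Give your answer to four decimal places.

-16.4773

Let σ_i = S''(x_i). Step sizes h_i = 1, 1, 2; slopes of the chords Δ_i = (y_(i+1) - y_i)/h_i = -1, 7, -1/2.
  1·σ_0 + 4·σ_1 + 1·σ_2 = 6(Δ_1 - Δ_0) = 48
  1·σ_1 + 6·σ_2 + 2·σ_3 = 6(Δ_2 - Δ_1) = -45
Clamped end conditions give two more equations: 2h_0·σ_0 + h_0·σ_1 = 6(Δ_0 - S'(0)) = -42 and h_2·σ_2 + 2h_2·σ_3 = 6(S'(4) - Δ_2) = 9.
Solving the tridiagonal system: σ_0 = -725/22, σ_1 = 263/11, σ_2 = -323/22, σ_3 = 211/22.
On [0, 1], with S_0(t) = a_0 + b_0·t + c_0·t² + d_0·t³: c_0 = σ_0/2 = -725/44, d_0 = (σ_1 - σ_0)/(6h_0) = 417/44, b_0 = Δ_0 - h_0(2σ_0 + σ_1)/6 = 6.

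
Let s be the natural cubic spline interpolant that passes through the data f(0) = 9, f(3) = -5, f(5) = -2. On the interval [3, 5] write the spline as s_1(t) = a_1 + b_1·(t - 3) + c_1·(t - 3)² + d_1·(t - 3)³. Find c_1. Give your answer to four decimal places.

1.8500

Let σ_i = s''(x_i). Step sizes h_i = 3, 2; slopes of the chords Δ_i = (y_(i+1) - y_i)/h_i = -14/3, 3/2.
  3·σ_0 + 10·σ_1 + 2·σ_2 = 6(Δ_1 - Δ_0) = 37
Natural end conditions: σ_0 = σ_2 = 0.
Solving the tridiagonal system: σ_0 = 0, σ_1 = 37/10, σ_2 = 0.
On [3, 5], with s_1(t) = a_1 + b_1·(t - 3) + c_1·(t - 3)² + d_1·(t - 3)³: c_1 = σ_1/2 = 37/20, d_1 = (σ_2 - σ_1)/(6h_1) = -37/120, b_1 = Δ_1 - h_1(2σ_1 + σ_2)/6 = -29/30.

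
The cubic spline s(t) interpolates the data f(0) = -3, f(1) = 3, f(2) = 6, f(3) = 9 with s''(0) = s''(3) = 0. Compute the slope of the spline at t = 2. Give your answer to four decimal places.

Put m_i = s'' at the i-th knot. Here h = (1, 1, 1) and Δ = (6, 3, 3), so the interior equations h_(i-1)·m_(i-1) + 2(h_(i-1)+h_i)·m_i + h_i·m_(i+1) = 6(Δ_i − Δ_(i-1)) read
  1·m_0 + 4·m_1 + 1·m_2 = 6(Δ_1 - Δ_0) = -18
  1·m_1 + 4·m_2 + 1·m_3 = 6(Δ_2 - Δ_1) = 0
Natural end conditions: m_0 = m_3 = 0.
Hence m_0 = 0, m_1 = -24/5, m_2 = 6/5, m_3 = 0.
On [2, 3], s'(t) = b_2 + 2c_2·(t - 2) + 3d_2·(t - 2)² with b_2 = Δ_2 - h_2(2m_2 + m_3)/6 = 13/5, c_2 = m_2/2 = 3/5, d_2 = (m_3 - m_2)/(6h_2) = -1/5. So s'(2) = 13/5.

2.6000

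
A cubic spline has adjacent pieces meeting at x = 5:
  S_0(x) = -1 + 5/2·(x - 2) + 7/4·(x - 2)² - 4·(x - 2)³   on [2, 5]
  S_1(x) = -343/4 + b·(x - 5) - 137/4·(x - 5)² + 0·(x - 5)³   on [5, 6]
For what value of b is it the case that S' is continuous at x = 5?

S_0'(x) = 5/2 + 7/2·(x - 2) - 12·(x - 2)², so S_0'(5) = -95. On the right, S_1'(5) = b, so b = -95.

-95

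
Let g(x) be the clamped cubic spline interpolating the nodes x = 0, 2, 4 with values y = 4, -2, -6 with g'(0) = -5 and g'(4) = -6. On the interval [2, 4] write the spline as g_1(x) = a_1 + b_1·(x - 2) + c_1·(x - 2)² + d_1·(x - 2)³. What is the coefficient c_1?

Put M_i = g'' at the i-th knot. Here h = (2, 2) and Δ = (-3, -2), so the interior equations h_(i-1)·M_(i-1) + 2(h_(i-1)+h_i)·M_i + h_i·M_(i+1) = 6(Δ_i − Δ_(i-1)) read
  2·M_0 + 8·M_1 + 2·M_2 = 6(Δ_1 - Δ_0) = 6
Clamped end conditions give two more equations: 2h_0·M_0 + h_0·M_1 = 6(Δ_0 - g'(0)) = 12 and h_1·M_1 + 2h_1·M_2 = 6(g'(4) - Δ_1) = -24.
Forward elimination and back-substitution give M_0 = 2, M_1 = 2, M_2 = -7.
On [2, 4], with g_1(x) = a_1 + b_1·(x - 2) + c_1·(x - 2)² + d_1·(x - 2)³: c_1 = M_1/2 = 1, d_1 = (M_2 - M_1)/(6h_1) = -3/4, b_1 = Δ_1 - h_1(2M_1 + M_2)/6 = -1.

1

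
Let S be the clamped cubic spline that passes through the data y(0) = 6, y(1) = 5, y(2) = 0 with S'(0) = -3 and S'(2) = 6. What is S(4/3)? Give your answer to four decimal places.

Put M_i = S'' at the i-th knot. Here h = (1, 1) and Δ = (-1, -5), so the interior equations h_(i-1)·M_(i-1) + 2(h_(i-1)+h_i)·M_i + h_i·M_(i+1) = 6(Δ_i − Δ_(i-1)) read
  1·M_0 + 4·M_1 + 1·M_2 = 6(Δ_1 - Δ_0) = -24
Clamped end conditions give two more equations: 2h_0·M_0 + h_0·M_1 = 6(Δ_0 - S'(0)) = 12 and h_1·M_1 + 2h_1·M_2 = 6(S'(2) - Δ_1) = 66.
Solving: M_0 = 33/2, M_1 = -21, M_2 = 87/2.
On [1, 2], S(x) = 5 - 21/4·(x - 1) - 21/2·(x - 1)² + 43/4·(x - 1)³.
With (x - 1) = 1/3: S(4/3) = 67/27.

2.4815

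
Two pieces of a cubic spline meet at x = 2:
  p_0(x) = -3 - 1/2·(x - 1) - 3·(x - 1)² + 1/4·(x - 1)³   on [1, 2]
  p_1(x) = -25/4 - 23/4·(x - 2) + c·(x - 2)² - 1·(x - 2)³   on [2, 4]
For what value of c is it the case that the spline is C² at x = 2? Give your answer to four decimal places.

p_0''(x) = -6 + 3/2·(x - 1), so p_0''(2) = -9/2. On the right, p_1''(2) = 2c, so c = -9/4.

-2.2500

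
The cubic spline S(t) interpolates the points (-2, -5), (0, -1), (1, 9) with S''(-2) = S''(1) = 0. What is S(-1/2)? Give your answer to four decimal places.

-3.7500

Put M_i = S'' at the i-th knot. Here h = (2, 1) and Δ = (2, 10), so the interior equations h_(i-1)·M_(i-1) + 2(h_(i-1)+h_i)·M_i + h_i·M_(i+1) = 6(Δ_i − Δ_(i-1)) read
  2·M_0 + 6·M_1 + 1·M_2 = 6(Δ_1 - Δ_0) = 48
Natural end conditions: M_0 = M_2 = 0.
Forward elimination and back-substitution give M_0 = 0, M_1 = 8, M_2 = 0.
On [-2, 0], S(t) = -5 - 2/3·(t + 2) + 0·(t + 2)² + 2/3·(t + 2)³.
With (t + 2) = 3/2: S(-1/2) = -15/4.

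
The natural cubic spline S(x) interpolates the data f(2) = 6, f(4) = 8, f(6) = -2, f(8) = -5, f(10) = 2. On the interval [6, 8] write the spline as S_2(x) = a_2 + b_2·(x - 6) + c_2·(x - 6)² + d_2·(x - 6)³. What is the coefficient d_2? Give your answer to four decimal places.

Put M_i = S'' at the i-th knot. Here h = (2, 2, 2, 2) and Δ = (1, -5, -3/2, 7/2), so the interior equations h_(i-1)·M_(i-1) + 2(h_(i-1)+h_i)·M_i + h_i·M_(i+1) = 6(Δ_i − Δ_(i-1)) read
  2·M_0 + 8·M_1 + 2·M_2 = 6(Δ_1 - Δ_0) = -36
  2·M_1 + 8·M_2 + 2·M_3 = 6(Δ_2 - Δ_1) = 21
  2·M_2 + 8·M_3 + 2·M_4 = 6(Δ_3 - Δ_2) = 30
Natural end conditions: M_0 = M_4 = 0.
Hence M_0 = 0, M_1 = -297/56, M_2 = 45/14, M_3 = 165/56, M_4 = 0.
On [6, 8], with S_2(x) = a_2 + b_2·(x - 6) + c_2·(x - 6)² + d_2·(x - 6)³: c_2 = M_2/2 = 45/28, d_2 = (M_3 - M_2)/(6h_2) = -5/224, b_2 = Δ_2 - h_2(2M_2 + M_3)/6 = -37/8.

-0.0223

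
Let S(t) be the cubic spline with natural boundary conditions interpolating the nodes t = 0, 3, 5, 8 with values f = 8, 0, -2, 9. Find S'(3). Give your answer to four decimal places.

Write m_i for S''(x_i). With h_i = 3, 2, 3 and divided differences Δ_i = -8/3, -1, 11/3, the continuity of S' gives the tridiagonal system
  3·m_0 + 10·m_1 + 2·m_2 = 6(Δ_1 - Δ_0) = 10
  2·m_1 + 10·m_2 + 3·m_3 = 6(Δ_2 - Δ_1) = 28
Natural end conditions: m_0 = m_3 = 0.
Solving: m_0 = 0, m_1 = 11/24, m_2 = 65/24, m_3 = 0.
On [3, 5], S'(t) = b_1 + 2c_1·(t - 3) + 3d_1·(t - 3)² with b_1 = Δ_1 - h_1(2m_1 + m_2)/6 = -53/24, c_1 = m_1/2 = 11/48, d_1 = (m_2 - m_1)/(6h_1) = 3/16. So S'(3) = -53/24.

-2.2083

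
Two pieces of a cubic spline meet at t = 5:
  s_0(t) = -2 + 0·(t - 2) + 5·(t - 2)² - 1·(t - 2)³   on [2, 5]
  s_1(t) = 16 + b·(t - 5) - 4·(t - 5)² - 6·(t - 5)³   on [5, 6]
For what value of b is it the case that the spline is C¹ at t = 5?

s_0'(t) = 0 + 10·(t - 2) - 3·(t - 2)², so s_0'(5) = 3. On the right, s_1'(5) = b, so b = 3.

3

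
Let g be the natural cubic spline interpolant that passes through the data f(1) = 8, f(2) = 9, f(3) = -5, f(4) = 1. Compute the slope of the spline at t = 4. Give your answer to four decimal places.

12.3333

With M_i denoting the second derivative at x_i, h_i = 1, 1, 1, and Δ_i = (y_(i+1) − y_i)/h_i = 1, -14, 6:
  1·M_0 + 4·M_1 + 1·M_2 = 6(Δ_1 - Δ_0) = -90
  1·M_1 + 4·M_2 + 1·M_3 = 6(Δ_2 - Δ_1) = 120
Natural end conditions: M_0 = M_3 = 0.
Solving the tridiagonal system: M_0 = 0, M_1 = -32, M_2 = 38, M_3 = 0.
On [3, 4], g'(t) = b_2 + 2c_2·(t - 3) + 3d_2·(t - 3)² with b_2 = Δ_2 - h_2(2M_2 + M_3)/6 = -20/3, c_2 = M_2/2 = 19, d_2 = (M_3 - M_2)/(6h_2) = -19/3. So g'(4) = 37/3.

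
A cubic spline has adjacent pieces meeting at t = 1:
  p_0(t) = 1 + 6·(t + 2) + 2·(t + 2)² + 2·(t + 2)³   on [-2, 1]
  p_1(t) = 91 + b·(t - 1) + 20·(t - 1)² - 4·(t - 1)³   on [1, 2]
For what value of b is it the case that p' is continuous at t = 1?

p_0'(t) = 6 + 4·(t + 2) + 6·(t + 2)², so p_0'(1) = 72. On the right, p_1'(1) = b, so b = 72.

72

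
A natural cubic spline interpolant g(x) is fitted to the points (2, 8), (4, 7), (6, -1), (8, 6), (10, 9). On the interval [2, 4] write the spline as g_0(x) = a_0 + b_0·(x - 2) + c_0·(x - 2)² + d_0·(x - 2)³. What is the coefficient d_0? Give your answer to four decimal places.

-0.3772

Write M_i for g''(x_i). With h_i = 2, 2, 2, 2 and divided differences Δ_i = -1/2, -4, 7/2, 3/2, the continuity of g' gives the tridiagonal system
  2·M_0 + 8·M_1 + 2·M_2 = 6(Δ_1 - Δ_0) = -21
  2·M_1 + 8·M_2 + 2·M_3 = 6(Δ_2 - Δ_1) = 45
  2·M_2 + 8·M_3 + 2·M_4 = 6(Δ_3 - Δ_2) = -12
Natural end conditions: M_0 = M_4 = 0.
Hence M_0 = 0, M_1 = -507/112, M_2 = 213/28, M_3 = -381/112, M_4 = 0.
On [2, 4], with g_0(x) = a_0 + b_0·(x - 2) + c_0·(x - 2)² + d_0·(x - 2)³: c_0 = M_0/2 = 0, d_0 = (M_1 - M_0)/(6h_0) = -169/448, b_0 = Δ_0 - h_0(2M_0 + M_1)/6 = 113/112.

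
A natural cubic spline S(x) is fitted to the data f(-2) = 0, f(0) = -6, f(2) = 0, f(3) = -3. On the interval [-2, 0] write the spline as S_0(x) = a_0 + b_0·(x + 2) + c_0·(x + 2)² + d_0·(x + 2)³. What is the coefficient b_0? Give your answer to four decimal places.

-5.1818

With M_i denoting the second derivative at x_i, h_i = 2, 2, 1, and Δ_i = (y_(i+1) − y_i)/h_i = -3, 3, -3:
  2·M_0 + 8·M_1 + 2·M_2 = 6(Δ_1 - Δ_0) = 36
  2·M_1 + 6·M_2 + 1·M_3 = 6(Δ_2 - Δ_1) = -36
Natural end conditions: M_0 = M_3 = 0.
Forward elimination and back-substitution give M_0 = 0, M_1 = 72/11, M_2 = -90/11, M_3 = 0.
On [-2, 0], with S_0(x) = a_0 + b_0·(x + 2) + c_0·(x + 2)² + d_0·(x + 2)³: c_0 = M_0/2 = 0, d_0 = (M_1 - M_0)/(6h_0) = 6/11, b_0 = Δ_0 - h_0(2M_0 + M_1)/6 = -57/11.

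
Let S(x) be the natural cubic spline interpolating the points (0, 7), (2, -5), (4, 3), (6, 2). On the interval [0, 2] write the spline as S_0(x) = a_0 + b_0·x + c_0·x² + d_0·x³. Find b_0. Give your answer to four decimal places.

-8.9667

Let M_i = S''(x_i). Step sizes h_i = 2, 2, 2; slopes of the chords Δ_i = (y_(i+1) - y_i)/h_i = -6, 4, -1/2.
  2·M_0 + 8·M_1 + 2·M_2 = 6(Δ_1 - Δ_0) = 60
  2·M_1 + 8·M_2 + 2·M_3 = 6(Δ_2 - Δ_1) = -27
Natural end conditions: M_0 = M_3 = 0.
Solving: M_0 = 0, M_1 = 89/10, M_2 = -28/5, M_3 = 0.
On [0, 2], with S_0(x) = a_0 + b_0·x + c_0·x² + d_0·x³: c_0 = M_0/2 = 0, d_0 = (M_1 - M_0)/(6h_0) = 89/120, b_0 = Δ_0 - h_0(2M_0 + M_1)/6 = -269/30.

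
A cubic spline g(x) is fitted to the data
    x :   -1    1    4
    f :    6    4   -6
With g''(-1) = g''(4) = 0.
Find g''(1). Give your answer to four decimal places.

Put M_i = g'' at the i-th knot. Here h = (2, 3) and Δ = (-1, -10/3), so the interior equations h_(i-1)·M_(i-1) + 2(h_(i-1)+h_i)·M_i + h_i·M_(i+1) = 6(Δ_i − Δ_(i-1)) read
  2·M_0 + 10·M_1 + 3·M_2 = 6(Δ_1 - Δ_0) = -14
Natural end conditions: M_0 = M_2 = 0.
Hence M_0 = 0, M_1 = -7/5, M_2 = 0.

-1.4000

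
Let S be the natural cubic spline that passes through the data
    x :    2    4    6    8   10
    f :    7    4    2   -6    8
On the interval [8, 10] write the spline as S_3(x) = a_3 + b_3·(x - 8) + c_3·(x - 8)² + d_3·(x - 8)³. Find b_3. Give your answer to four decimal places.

0.6607

With σ_i denoting the second derivative at x_i, h_i = 2, 2, 2, 2, and Δ_i = (y_(i+1) − y_i)/h_i = -3/2, -1, -4, 7:
  2·σ_0 + 8·σ_1 + 2·σ_2 = 6(Δ_1 - Δ_0) = 3
  2·σ_1 + 8·σ_2 + 2·σ_3 = 6(Δ_2 - Δ_1) = -18
  2·σ_2 + 8·σ_3 + 2·σ_4 = 6(Δ_3 - Δ_2) = 66
Natural end conditions: σ_0 = σ_4 = 0.
Forward elimination and back-substitution give σ_0 = 0, σ_1 = 183/112, σ_2 = -141/28, σ_3 = 1065/112, σ_4 = 0.
On [8, 10], with S_3(x) = a_3 + b_3·(x - 8) + c_3·(x - 8)² + d_3·(x - 8)³: c_3 = σ_3/2 = 1065/224, d_3 = (σ_4 - σ_3)/(6h_3) = -355/448, b_3 = Δ_3 - h_3(2σ_3 + σ_4)/6 = 37/56.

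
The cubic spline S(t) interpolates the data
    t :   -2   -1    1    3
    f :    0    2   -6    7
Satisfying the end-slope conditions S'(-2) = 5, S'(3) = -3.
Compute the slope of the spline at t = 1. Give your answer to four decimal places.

3.1739

Let M_i = S''(x_i). Step sizes h_i = 1, 2, 2; slopes of the chords Δ_i = (y_(i+1) - y_i)/h_i = 2, -4, 13/2.
  1·M_0 + 6·M_1 + 2·M_2 = 6(Δ_1 - Δ_0) = -36
  2·M_1 + 8·M_2 + 2·M_3 = 6(Δ_2 - Δ_1) = 63
Clamped end conditions give two more equations: 2h_0·M_0 + h_0·M_1 = 6(Δ_0 - S'(-2)) = -18 and h_2·M_2 + 2h_2·M_3 = 6(S'(3) - Δ_2) = -57.
Forward elimination and back-substitution give M_0 = -83/23, M_1 = -248/23, M_2 = 743/46, M_3 = -1027/46.
On [1, 3], S'(t) = b_2 + 2c_2·(t - 1) + 3d_2·(t - 1)² with b_2 = Δ_2 - h_2(2M_2 + M_3)/6 = 73/23, c_2 = M_2/2 = 743/92, d_2 = (M_3 - M_2)/(6h_2) = -295/92. So S'(1) = 73/23.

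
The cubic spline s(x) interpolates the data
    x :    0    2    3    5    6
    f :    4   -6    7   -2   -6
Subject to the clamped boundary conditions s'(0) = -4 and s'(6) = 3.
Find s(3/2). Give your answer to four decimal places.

-7.0565

Write m_i for s''(x_i). With h_i = 2, 1, 2, 1 and divided differences Δ_i = -5, 13, -9/2, -4, the continuity of s' gives the tridiagonal system
  2·m_0 + 6·m_1 + 1·m_2 = 6(Δ_1 - Δ_0) = 108
  1·m_1 + 6·m_2 + 2·m_3 = 6(Δ_2 - Δ_1) = -105
  2·m_2 + 6·m_3 + 1·m_4 = 6(Δ_3 - Δ_2) = 3
Clamped end conditions give two more equations: 2h_0·m_0 + h_0·m_1 = 6(Δ_0 - s'(0)) = -6 and h_3·m_3 + 2h_3·m_4 = 6(s'(6) - Δ_3) = 42.
Solving the tridiagonal system: m_0 = -1393/93, m_1 = 2507/93, m_2 = -2212/93, m_3 = 500/93, m_4 = 1703/93.
On [0, 2], s(x) = 4 - 4·x - 1393/186·x² + 325/93·x³.
With x = 3/2: s(3/2) = -875/124.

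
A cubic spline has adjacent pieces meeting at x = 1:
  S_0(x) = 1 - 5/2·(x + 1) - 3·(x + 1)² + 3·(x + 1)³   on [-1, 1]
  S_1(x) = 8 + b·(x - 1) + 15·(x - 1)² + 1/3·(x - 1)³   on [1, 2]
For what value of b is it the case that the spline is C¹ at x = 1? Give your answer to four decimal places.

21.5000

S_0'(x) = -5/2 - 6·(x + 1) + 9·(x + 1)², so S_0'(1) = 43/2. On the right, S_1'(1) = b, so b = 43/2.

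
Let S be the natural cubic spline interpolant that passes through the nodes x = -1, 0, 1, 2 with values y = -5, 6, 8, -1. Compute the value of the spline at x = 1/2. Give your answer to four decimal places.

With M_i denoting the second derivative at x_i, h_i = 1, 1, 1, and Δ_i = (y_(i+1) − y_i)/h_i = 11, 2, -9:
  1·M_0 + 4·M_1 + 1·M_2 = 6(Δ_1 - Δ_0) = -54
  1·M_1 + 4·M_2 + 1·M_3 = 6(Δ_2 - Δ_1) = -66
Natural end conditions: M_0 = M_3 = 0.
Solving the tridiagonal system: M_0 = 0, M_1 = -10, M_2 = -14, M_3 = 0.
On [0, 1], S(x) = 6 + 23/3·x - 5·x² - 2/3·x³.
With x = 1/2: S(1/2) = 17/2.

8.5000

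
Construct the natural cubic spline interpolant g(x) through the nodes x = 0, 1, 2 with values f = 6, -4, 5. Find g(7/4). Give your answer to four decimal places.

1.6367

Put σ_i = g'' at the i-th knot. Here h = (1, 1) and Δ = (-10, 9), so the interior equations h_(i-1)·σ_(i-1) + 2(h_(i-1)+h_i)·σ_i + h_i·σ_(i+1) = 6(Δ_i − Δ_(i-1)) read
  1·σ_0 + 4·σ_1 + 1·σ_2 = 6(Δ_1 - Δ_0) = 114
Natural end conditions: σ_0 = σ_2 = 0.
Solving the tridiagonal system: σ_0 = 0, σ_1 = 57/2, σ_2 = 0.
On [1, 2], g(x) = -4 - 1/2·(x - 1) + 57/4·(x - 1)² - 19/4·(x - 1)³.
With (x - 1) = 3/4: g(7/4) = 419/256.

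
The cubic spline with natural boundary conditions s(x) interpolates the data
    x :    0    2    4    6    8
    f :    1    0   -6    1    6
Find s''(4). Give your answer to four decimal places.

Put M_i = s'' at the i-th knot. Here h = (2, 2, 2, 2) and Δ = (-1/2, -3, 7/2, 5/2), so the interior equations h_(i-1)·M_(i-1) + 2(h_(i-1)+h_i)·M_i + h_i·M_(i+1) = 6(Δ_i − Δ_(i-1)) read
  2·M_0 + 8·M_1 + 2·M_2 = 6(Δ_1 - Δ_0) = -15
  2·M_1 + 8·M_2 + 2·M_3 = 6(Δ_2 - Δ_1) = 39
  2·M_2 + 8·M_3 + 2·M_4 = 6(Δ_3 - Δ_2) = -6
Natural end conditions: M_0 = M_4 = 0.
Hence M_0 = 0, M_1 = -387/112, M_2 = 177/28, M_3 = -261/112, M_4 = 0.

6.3214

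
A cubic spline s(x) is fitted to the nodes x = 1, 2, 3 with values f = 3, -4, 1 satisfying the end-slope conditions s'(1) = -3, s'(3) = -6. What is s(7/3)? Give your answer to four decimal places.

With σ_i denoting the second derivative at x_i, h_i = 1, 1, and Δ_i = (y_(i+1) − y_i)/h_i = -7, 5:
  1·σ_0 + 4·σ_1 + 1·σ_2 = 6(Δ_1 - Δ_0) = 72
Clamped end conditions give two more equations: 2h_0·σ_0 + h_0·σ_1 = 6(Δ_0 - s'(1)) = -24 and h_1·σ_1 + 2h_1·σ_2 = 6(s'(3) - Δ_1) = -66.
Solving the tridiagonal system: σ_0 = -63/2, σ_1 = 39, σ_2 = -105/2.
On [2, 3], s(x) = -4 + 3/4·(x - 2) + 39/2·(x - 2)² - 61/4·(x - 2)³.
With (x - 2) = 1/3: s(7/3) = -58/27.

-2.1481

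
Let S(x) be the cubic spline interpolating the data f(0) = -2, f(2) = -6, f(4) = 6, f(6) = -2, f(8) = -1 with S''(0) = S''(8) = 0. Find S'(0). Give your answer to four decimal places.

-4.9375

Let M_i = S''(x_i). Step sizes h_i = 2, 2, 2, 2; slopes of the chords Δ_i = (y_(i+1) - y_i)/h_i = -2, 6, -4, 1/2.
  2·M_0 + 8·M_1 + 2·M_2 = 6(Δ_1 - Δ_0) = 48
  2·M_1 + 8·M_2 + 2·M_3 = 6(Δ_2 - Δ_1) = -60
  2·M_2 + 8·M_3 + 2·M_4 = 6(Δ_3 - Δ_2) = 27
Natural end conditions: M_0 = M_4 = 0.
Solving: M_0 = 0, M_1 = 141/16, M_2 = -45/4, M_3 = 99/16, M_4 = 0.
On [0, 2], S'(x) = b_0 + 2c_0·x + 3d_0·x² with b_0 = Δ_0 - h_0(2M_0 + M_1)/6 = -79/16, c_0 = M_0/2 = 0, d_0 = (M_1 - M_0)/(6h_0) = 47/64. So S'(0) = -79/16.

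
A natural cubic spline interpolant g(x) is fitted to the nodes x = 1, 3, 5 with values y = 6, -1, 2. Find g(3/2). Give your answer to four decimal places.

3.6641

With m_i denoting the second derivative at x_i, h_i = 2, 2, and Δ_i = (y_(i+1) − y_i)/h_i = -7/2, 3/2:
  2·m_0 + 8·m_1 + 2·m_2 = 6(Δ_1 - Δ_0) = 30
Natural end conditions: m_0 = m_2 = 0.
Hence m_0 = 0, m_1 = 15/4, m_2 = 0.
On [1, 3], g(x) = 6 - 19/4·(x - 1) + 0·(x - 1)² + 5/16·(x - 1)³.
With (x - 1) = 1/2: g(3/2) = 469/128.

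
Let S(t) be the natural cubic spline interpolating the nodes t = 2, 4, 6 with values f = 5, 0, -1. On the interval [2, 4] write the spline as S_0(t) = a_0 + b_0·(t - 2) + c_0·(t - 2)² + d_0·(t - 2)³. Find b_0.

With m_i denoting the second derivative at x_i, h_i = 2, 2, and Δ_i = (y_(i+1) − y_i)/h_i = -5/2, -1/2:
  2·m_0 + 8·m_1 + 2·m_2 = 6(Δ_1 - Δ_0) = 12
Natural end conditions: m_0 = m_2 = 0.
Forward elimination and back-substitution give m_0 = 0, m_1 = 3/2, m_2 = 0.
On [2, 4], with S_0(t) = a_0 + b_0·(t - 2) + c_0·(t - 2)² + d_0·(t - 2)³: c_0 = m_0/2 = 0, d_0 = (m_1 - m_0)/(6h_0) = 1/8, b_0 = Δ_0 - h_0(2m_0 + m_1)/6 = -3.

-3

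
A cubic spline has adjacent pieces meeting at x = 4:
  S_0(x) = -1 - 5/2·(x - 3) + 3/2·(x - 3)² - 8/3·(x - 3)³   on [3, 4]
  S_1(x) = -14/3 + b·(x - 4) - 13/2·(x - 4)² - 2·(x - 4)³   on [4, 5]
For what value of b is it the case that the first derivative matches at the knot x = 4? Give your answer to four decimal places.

S_0'(x) = -5/2 + 3·(x - 3) - 8·(x - 3)², so S_0'(4) = -15/2. On the right, S_1'(4) = b, so b = -15/2.

-7.5000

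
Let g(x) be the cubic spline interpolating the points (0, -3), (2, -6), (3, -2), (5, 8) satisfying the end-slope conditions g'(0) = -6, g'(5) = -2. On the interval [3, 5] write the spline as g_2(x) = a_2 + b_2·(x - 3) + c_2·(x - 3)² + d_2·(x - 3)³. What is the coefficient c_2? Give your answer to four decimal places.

Write M_i for g''(x_i). With h_i = 2, 1, 2 and divided differences Δ_i = -3/2, 4, 5, the continuity of g' gives the tridiagonal system
  2·M_0 + 6·M_1 + 1·M_2 = 6(Δ_1 - Δ_0) = 33
  1·M_1 + 6·M_2 + 2·M_3 = 6(Δ_2 - Δ_1) = 6
Clamped end conditions give two more equations: 2h_0·M_0 + h_0·M_1 = 6(Δ_0 - g'(0)) = 27 and h_2·M_2 + 2h_2·M_3 = 6(g'(5) - Δ_2) = -42.
Hence M_0 = 169/32, M_1 = 47/16, M_2 = 77/16, M_3 = -413/32.
On [3, 5], with g_2(x) = a_2 + b_2·(x - 3) + c_2·(x - 3)² + d_2·(x - 3)³: c_2 = M_2/2 = 77/32, d_2 = (M_3 - M_2)/(6h_2) = -189/128, b_2 = Δ_2 - h_2(2M_2 + M_3)/6 = 195/32.

2.4063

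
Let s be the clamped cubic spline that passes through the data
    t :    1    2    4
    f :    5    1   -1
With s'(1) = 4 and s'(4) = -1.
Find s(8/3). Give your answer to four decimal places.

Write m_i for s''(x_i). With h_i = 1, 2 and divided differences Δ_i = -4, -1, the continuity of s' gives the tridiagonal system
  1·m_0 + 6·m_1 + 2·m_2 = 6(Δ_1 - Δ_0) = 18
Clamped end conditions give two more equations: 2h_0·m_0 + h_0·m_1 = 6(Δ_0 - s'(1)) = -48 and h_1·m_1 + 2h_1·m_2 = 6(s'(4) - Δ_1) = 0.
Forward elimination and back-substitution give m_0 = -86/3, m_1 = 28/3, m_2 = -14/3.
On [2, 4], s(t) = 1 - 17/3·(t - 2) + 14/3·(t - 2)² - 7/6·(t - 2)³.
With (t - 2) = 2/3: s(8/3) = -85/81.

-1.0494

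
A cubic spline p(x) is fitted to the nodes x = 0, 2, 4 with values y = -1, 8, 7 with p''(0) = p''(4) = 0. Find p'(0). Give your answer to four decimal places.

Put σ_i = p'' at the i-th knot. Here h = (2, 2) and Δ = (9/2, -1/2), so the interior equations h_(i-1)·σ_(i-1) + 2(h_(i-1)+h_i)·σ_i + h_i·σ_(i+1) = 6(Δ_i − Δ_(i-1)) read
  2·σ_0 + 8·σ_1 + 2·σ_2 = 6(Δ_1 - Δ_0) = -30
Natural end conditions: σ_0 = σ_2 = 0.
Solving the tridiagonal system: σ_0 = 0, σ_1 = -15/4, σ_2 = 0.
On [0, 2], p'(x) = b_0 + 2c_0·x + 3d_0·x² with b_0 = Δ_0 - h_0(2σ_0 + σ_1)/6 = 23/4, c_0 = σ_0/2 = 0, d_0 = (σ_1 - σ_0)/(6h_0) = -5/16. So p'(0) = 23/4.

5.7500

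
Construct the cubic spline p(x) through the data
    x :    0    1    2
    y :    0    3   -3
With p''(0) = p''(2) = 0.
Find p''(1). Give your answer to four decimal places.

-13.5000

With m_i denoting the second derivative at x_i, h_i = 1, 1, and Δ_i = (y_(i+1) − y_i)/h_i = 3, -6:
  1·m_0 + 4·m_1 + 1·m_2 = 6(Δ_1 - Δ_0) = -54
Natural end conditions: m_0 = m_2 = 0.
Solving: m_0 = 0, m_1 = -27/2, m_2 = 0.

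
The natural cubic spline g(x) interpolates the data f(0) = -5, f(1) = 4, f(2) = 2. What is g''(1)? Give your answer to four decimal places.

Write M_i for g''(x_i). With h_i = 1, 1 and divided differences Δ_i = 9, -2, the continuity of g' gives the tridiagonal system
  1·M_0 + 4·M_1 + 1·M_2 = 6(Δ_1 - Δ_0) = -66
Natural end conditions: M_0 = M_2 = 0.
Hence M_0 = 0, M_1 = -33/2, M_2 = 0.

-16.5000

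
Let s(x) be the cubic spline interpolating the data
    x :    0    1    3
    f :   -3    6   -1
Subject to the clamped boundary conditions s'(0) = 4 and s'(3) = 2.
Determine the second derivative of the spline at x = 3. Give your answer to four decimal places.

20.0833

Put σ_i = s'' at the i-th knot. Here h = (1, 2) and Δ = (9, -7/2), so the interior equations h_(i-1)·σ_(i-1) + 2(h_(i-1)+h_i)·σ_i + h_i·σ_(i+1) = 6(Δ_i − Δ_(i-1)) read
  1·σ_0 + 6·σ_1 + 2·σ_2 = 6(Δ_1 - Δ_0) = -75
Clamped end conditions give two more equations: 2h_0·σ_0 + h_0·σ_1 = 6(Δ_0 - s'(0)) = 30 and h_1·σ_1 + 2h_1·σ_2 = 6(s'(3) - Δ_1) = 33.
Solving: σ_0 = 161/6, σ_1 = -71/3, σ_2 = 241/12.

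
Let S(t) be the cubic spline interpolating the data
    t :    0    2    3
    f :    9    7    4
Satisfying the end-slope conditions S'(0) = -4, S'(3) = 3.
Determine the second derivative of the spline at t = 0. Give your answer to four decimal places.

8.8333

With M_i denoting the second derivative at x_i, h_i = 2, 1, and Δ_i = (y_(i+1) − y_i)/h_i = -1, -3:
  2·M_0 + 6·M_1 + 1·M_2 = 6(Δ_1 - Δ_0) = -12
Clamped end conditions give two more equations: 2h_0·M_0 + h_0·M_1 = 6(Δ_0 - S'(0)) = 18 and h_1·M_1 + 2h_1·M_2 = 6(S'(3) - Δ_1) = 36.
Solving: M_0 = 53/6, M_1 = -26/3, M_2 = 67/3.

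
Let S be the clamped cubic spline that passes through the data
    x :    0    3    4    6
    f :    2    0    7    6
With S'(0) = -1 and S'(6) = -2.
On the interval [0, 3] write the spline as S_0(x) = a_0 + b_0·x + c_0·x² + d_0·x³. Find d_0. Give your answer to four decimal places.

0.6839

Write M_i for S''(x_i). With h_i = 3, 1, 2 and divided differences Δ_i = -2/3, 7, -1/2, the continuity of S' gives the tridiagonal system
  3·M_0 + 8·M_1 + 1·M_2 = 6(Δ_1 - Δ_0) = 46
  1·M_1 + 6·M_2 + 2·M_3 = 6(Δ_2 - Δ_1) = -45
Clamped end conditions give two more equations: 2h_0·M_0 + h_0·M_1 = 6(Δ_0 - S'(0)) = 2 and h_2·M_2 + 2h_2·M_3 = 6(S'(6) - Δ_2) = -9.
Solving: M_0 = -163/42, M_1 = 59/7, M_2 = -137/14, M_3 = 37/14.
On [0, 3], with S_0(x) = a_0 + b_0·x + c_0·x² + d_0·x³: c_0 = M_0/2 = -163/84, d_0 = (M_1 - M_0)/(6h_0) = 517/756, b_0 = Δ_0 - h_0(2M_0 + M_1)/6 = -1.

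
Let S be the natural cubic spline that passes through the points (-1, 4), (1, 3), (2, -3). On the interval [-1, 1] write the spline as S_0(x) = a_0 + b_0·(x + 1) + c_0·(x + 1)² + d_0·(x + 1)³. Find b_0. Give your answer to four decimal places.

1.3333

With m_i denoting the second derivative at x_i, h_i = 2, 1, and Δ_i = (y_(i+1) − y_i)/h_i = -1/2, -6:
  2·m_0 + 6·m_1 + 1·m_2 = 6(Δ_1 - Δ_0) = -33
Natural end conditions: m_0 = m_2 = 0.
Forward elimination and back-substitution give m_0 = 0, m_1 = -11/2, m_2 = 0.
On [-1, 1], with S_0(x) = a_0 + b_0·(x + 1) + c_0·(x + 1)² + d_0·(x + 1)³: c_0 = m_0/2 = 0, d_0 = (m_1 - m_0)/(6h_0) = -11/24, b_0 = Δ_0 - h_0(2m_0 + m_1)/6 = 4/3.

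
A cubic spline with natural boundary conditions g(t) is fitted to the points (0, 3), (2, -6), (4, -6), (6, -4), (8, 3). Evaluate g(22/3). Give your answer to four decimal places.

0.2646

Write M_i for g''(x_i). With h_i = 2, 2, 2, 2 and divided differences Δ_i = -9/2, 0, 1, 7/2, the continuity of g' gives the tridiagonal system
  2·M_0 + 8·M_1 + 2·M_2 = 6(Δ_1 - Δ_0) = 27
  2·M_1 + 8·M_2 + 2·M_3 = 6(Δ_2 - Δ_1) = 6
  2·M_2 + 8·M_3 + 2·M_4 = 6(Δ_3 - Δ_2) = 15
Natural end conditions: M_0 = M_4 = 0.
Forward elimination and back-substitution give M_0 = 0, M_1 = 99/28, M_2 = -9/14, M_3 = 57/28, M_4 = 0.
On [6, 8], g(t) = -4 + 15/7·(t - 6) + 57/56·(t - 6)² - 19/112·(t - 6)³.
With (t - 6) = 4/3: g(22/3) = 50/189.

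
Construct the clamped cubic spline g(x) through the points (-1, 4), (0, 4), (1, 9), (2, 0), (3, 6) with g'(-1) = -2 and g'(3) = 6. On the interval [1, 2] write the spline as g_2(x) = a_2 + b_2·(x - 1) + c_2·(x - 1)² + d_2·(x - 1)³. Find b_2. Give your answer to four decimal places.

-3.5714

Let M_i = g''(x_i). Step sizes h_i = 1, 1, 1, 1; slopes of the chords Δ_i = (y_(i+1) - y_i)/h_i = 0, 5, -9, 6.
  1·M_0 + 4·M_1 + 1·M_2 = 6(Δ_1 - Δ_0) = 30
  1·M_1 + 4·M_2 + 1·M_3 = 6(Δ_2 - Δ_1) = -84
  1·M_2 + 4·M_3 + 1·M_4 = 6(Δ_3 - Δ_2) = 90
Clamped end conditions give two more equations: 2h_0·M_0 + h_0·M_1 = 6(Δ_0 - g'(-1)) = 12 and h_3·M_3 + 2h_3·M_4 = 6(g'(3) - Δ_3) = 0.
Forward elimination and back-substitution give M_0 = -16/7, M_1 = 116/7, M_2 = -34, M_3 = 248/7, M_4 = -124/7.
On [1, 2], with g_2(x) = a_2 + b_2·(x - 1) + c_2·(x - 1)² + d_2·(x - 1)³: c_2 = M_2/2 = -17, d_2 = (M_3 - M_2)/(6h_2) = 81/7, b_2 = Δ_2 - h_2(2M_2 + M_3)/6 = -25/7.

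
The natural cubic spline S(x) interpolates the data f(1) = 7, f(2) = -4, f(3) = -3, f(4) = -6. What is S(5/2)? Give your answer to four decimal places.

-4.1000

With M_i denoting the second derivative at x_i, h_i = 1, 1, 1, and Δ_i = (y_(i+1) − y_i)/h_i = -11, 1, -3:
  1·M_0 + 4·M_1 + 1·M_2 = 6(Δ_1 - Δ_0) = 72
  1·M_1 + 4·M_2 + 1·M_3 = 6(Δ_2 - Δ_1) = -24
Natural end conditions: M_0 = M_3 = 0.
Forward elimination and back-substitution give M_0 = 0, M_1 = 104/5, M_2 = -56/5, M_3 = 0.
On [2, 3], S(x) = -4 - 61/15·(x - 2) + 52/5·(x - 2)² - 16/3·(x - 2)³.
With (x - 2) = 1/2: S(5/2) = -41/10.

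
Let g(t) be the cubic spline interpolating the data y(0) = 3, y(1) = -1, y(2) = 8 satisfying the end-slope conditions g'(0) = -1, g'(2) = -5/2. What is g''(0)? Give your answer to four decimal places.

-29.2500

Let σ_i = g''(x_i). Step sizes h_i = 1, 1; slopes of the chords Δ_i = (y_(i+1) - y_i)/h_i = -4, 9.
  1·σ_0 + 4·σ_1 + 1·σ_2 = 6(Δ_1 - Δ_0) = 78
Clamped end conditions give two more equations: 2h_0·σ_0 + h_0·σ_1 = 6(Δ_0 - g'(0)) = -18 and h_1·σ_1 + 2h_1·σ_2 = 6(g'(2) - Δ_1) = -69.
Solving: σ_0 = -117/4, σ_1 = 81/2, σ_2 = -219/4.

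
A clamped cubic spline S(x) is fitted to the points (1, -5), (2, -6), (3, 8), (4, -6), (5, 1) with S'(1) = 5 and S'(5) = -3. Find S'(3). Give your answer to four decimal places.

With σ_i denoting the second derivative at x_i, h_i = 1, 1, 1, 1, and Δ_i = (y_(i+1) − y_i)/h_i = -1, 14, -14, 7:
  1·σ_0 + 4·σ_1 + 1·σ_2 = 6(Δ_1 - Δ_0) = 90
  1·σ_1 + 4·σ_2 + 1·σ_3 = 6(Δ_2 - Δ_1) = -168
  1·σ_2 + 4·σ_3 + 1·σ_4 = 6(Δ_3 - Δ_2) = 126
Clamped end conditions give two more equations: 2h_0·σ_0 + h_0·σ_1 = 6(Δ_0 - S'(1)) = -36 and h_3·σ_3 + 2h_3·σ_4 = 6(S'(5) - Δ_3) = -60.
Solving: σ_0 = -305/7, σ_1 = 358/7, σ_2 = -71, σ_3 = 454/7, σ_4 = -437/7.
On [3, 4], S'(x) = b_2 + 2c_2·(x - 3) + 3d_2·(x - 3)² with b_2 = Δ_2 - h_2(2σ_2 + σ_3)/6 = -8/7, c_2 = σ_2/2 = -71/2, d_2 = (σ_3 - σ_2)/(6h_2) = 317/14. So S'(3) = -8/7.

-1.1429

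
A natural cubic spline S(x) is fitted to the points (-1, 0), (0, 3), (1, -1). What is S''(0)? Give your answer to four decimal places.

-10.5000

With M_i denoting the second derivative at x_i, h_i = 1, 1, and Δ_i = (y_(i+1) − y_i)/h_i = 3, -4:
  1·M_0 + 4·M_1 + 1·M_2 = 6(Δ_1 - Δ_0) = -42
Natural end conditions: M_0 = M_2 = 0.
Hence M_0 = 0, M_1 = -21/2, M_2 = 0.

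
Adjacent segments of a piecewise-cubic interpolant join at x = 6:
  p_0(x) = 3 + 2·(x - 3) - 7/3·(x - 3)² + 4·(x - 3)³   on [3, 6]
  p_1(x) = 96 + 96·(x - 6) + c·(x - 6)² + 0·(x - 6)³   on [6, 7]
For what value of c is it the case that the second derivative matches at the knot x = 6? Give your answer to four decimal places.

p_0''(x) = -14/3 + 24·(x - 3), so p_0''(6) = 202/3. On the right, p_1''(6) = 2c, so c = 101/3.

33.6667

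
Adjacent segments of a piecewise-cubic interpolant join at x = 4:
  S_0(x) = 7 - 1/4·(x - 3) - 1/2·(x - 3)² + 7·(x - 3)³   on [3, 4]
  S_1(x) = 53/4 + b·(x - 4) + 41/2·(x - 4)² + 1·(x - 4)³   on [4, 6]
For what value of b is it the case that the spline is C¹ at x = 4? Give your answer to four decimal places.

19.7500

S_0'(x) = -1/4 - 1·(x - 3) + 21·(x - 3)², so S_0'(4) = 79/4. On the right, S_1'(4) = b, so b = 79/4.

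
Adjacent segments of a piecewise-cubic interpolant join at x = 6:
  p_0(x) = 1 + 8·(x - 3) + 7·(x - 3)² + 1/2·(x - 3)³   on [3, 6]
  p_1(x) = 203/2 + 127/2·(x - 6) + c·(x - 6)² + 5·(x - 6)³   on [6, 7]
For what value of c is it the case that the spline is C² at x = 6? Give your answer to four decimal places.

11.5000

p_0''(x) = 14 + 3·(x - 3), so p_0''(6) = 23. On the right, p_1''(6) = 2c, so c = 23/2.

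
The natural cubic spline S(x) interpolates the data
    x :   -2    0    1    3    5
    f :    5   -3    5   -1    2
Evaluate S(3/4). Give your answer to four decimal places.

3.2968

Write M_i for S''(x_i). With h_i = 2, 1, 2, 2 and divided differences Δ_i = -4, 8, -3, 3/2, the continuity of S' gives the tridiagonal system
  2·M_0 + 6·M_1 + 1·M_2 = 6(Δ_1 - Δ_0) = 72
  1·M_1 + 6·M_2 + 2·M_3 = 6(Δ_2 - Δ_1) = -66
  2·M_2 + 8·M_3 + 2·M_4 = 6(Δ_3 - Δ_2) = 27
Natural end conditions: M_0 = M_4 = 0.
Hence M_0 = 0, M_1 = 1875/128, M_2 = -1017/64, M_3 = 1881/256, M_4 = 0.
On [0, 1], S(x) = -3 + 369/64·x + 1875/256·x² - 1303/256·x³.
With x = 3/4: S(3/4) = 54015/16384.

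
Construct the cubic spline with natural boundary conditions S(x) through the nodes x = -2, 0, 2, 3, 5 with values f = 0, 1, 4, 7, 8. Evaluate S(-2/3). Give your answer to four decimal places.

0.5972

Let M_i = S''(x_i). Step sizes h_i = 2, 2, 1, 2; slopes of the chords Δ_i = (y_(i+1) - y_i)/h_i = 1/2, 3/2, 3, 1/2.
  2·M_0 + 8·M_1 + 2·M_2 = 6(Δ_1 - Δ_0) = 6
  2·M_1 + 6·M_2 + 1·M_3 = 6(Δ_2 - Δ_1) = 9
  1·M_2 + 6·M_3 + 2·M_4 = 6(Δ_3 - Δ_2) = -15
Natural end conditions: M_0 = M_4 = 0.
Solving: M_0 = 0, M_1 = 9/32, M_2 = 15/8, M_3 = -45/16, M_4 = 0.
On [-2, 0], S(x) = 0 + 13/32·(x + 2) + 0·(x + 2)² + 3/128·(x + 2)³.
With (x + 2) = 4/3: S(-2/3) = 43/72.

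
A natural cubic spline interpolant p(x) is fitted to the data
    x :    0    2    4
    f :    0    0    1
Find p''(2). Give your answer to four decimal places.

0.3750

Write M_i for p''(x_i). With h_i = 2, 2 and divided differences Δ_i = 0, 1/2, the continuity of p' gives the tridiagonal system
  2·M_0 + 8·M_1 + 2·M_2 = 6(Δ_1 - Δ_0) = 3
Natural end conditions: M_0 = M_2 = 0.
Solving the tridiagonal system: M_0 = 0, M_1 = 3/8, M_2 = 0.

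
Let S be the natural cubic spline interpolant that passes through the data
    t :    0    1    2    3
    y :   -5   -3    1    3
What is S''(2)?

-4

Write M_i for S''(x_i). With h_i = 1, 1, 1 and divided differences Δ_i = 2, 4, 2, the continuity of S' gives the tridiagonal system
  1·M_0 + 4·M_1 + 1·M_2 = 6(Δ_1 - Δ_0) = 12
  1·M_1 + 4·M_2 + 1·M_3 = 6(Δ_2 - Δ_1) = -12
Natural end conditions: M_0 = M_3 = 0.
Forward elimination and back-substitution give M_0 = 0, M_1 = 4, M_2 = -4, M_3 = 0.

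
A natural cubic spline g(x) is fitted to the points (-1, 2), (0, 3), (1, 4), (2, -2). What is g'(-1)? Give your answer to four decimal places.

0.5333

Write M_i for g''(x_i). With h_i = 1, 1, 1 and divided differences Δ_i = 1, 1, -6, the continuity of g' gives the tridiagonal system
  1·M_0 + 4·M_1 + 1·M_2 = 6(Δ_1 - Δ_0) = 0
  1·M_1 + 4·M_2 + 1·M_3 = 6(Δ_2 - Δ_1) = -42
Natural end conditions: M_0 = M_3 = 0.
Solving: M_0 = 0, M_1 = 14/5, M_2 = -56/5, M_3 = 0.
On [-1, 0], g'(x) = b_0 + 2c_0·(x + 1) + 3d_0·(x + 1)² with b_0 = Δ_0 - h_0(2M_0 + M_1)/6 = 8/15, c_0 = M_0/2 = 0, d_0 = (M_1 - M_0)/(6h_0) = 7/15. So g'(-1) = 8/15.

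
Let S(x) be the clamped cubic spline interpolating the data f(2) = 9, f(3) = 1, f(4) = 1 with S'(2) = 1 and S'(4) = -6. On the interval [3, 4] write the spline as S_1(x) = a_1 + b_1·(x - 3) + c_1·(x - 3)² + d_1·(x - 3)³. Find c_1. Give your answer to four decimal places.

Let M_i = S''(x_i). Step sizes h_i = 1, 1; slopes of the chords Δ_i = (y_(i+1) - y_i)/h_i = -8, 0.
  1·M_0 + 4·M_1 + 1·M_2 = 6(Δ_1 - Δ_0) = 48
Clamped end conditions give two more equations: 2h_0·M_0 + h_0·M_1 = 6(Δ_0 - S'(2)) = -54 and h_1·M_1 + 2h_1·M_2 = 6(S'(4) - Δ_1) = -36.
Forward elimination and back-substitution give M_0 = -85/2, M_1 = 31, M_2 = -67/2.
On [3, 4], with S_1(x) = a_1 + b_1·(x - 3) + c_1·(x - 3)² + d_1·(x - 3)³: c_1 = M_1/2 = 31/2, d_1 = (M_2 - M_1)/(6h_1) = -43/4, b_1 = Δ_1 - h_1(2M_1 + M_2)/6 = -19/4.

15.5000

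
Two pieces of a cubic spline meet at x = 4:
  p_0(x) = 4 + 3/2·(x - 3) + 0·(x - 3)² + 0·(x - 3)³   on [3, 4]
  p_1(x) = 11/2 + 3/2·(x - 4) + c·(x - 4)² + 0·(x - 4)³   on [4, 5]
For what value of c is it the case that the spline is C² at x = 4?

0

p_0''(x) = 0 + 0·(x - 3), so p_0''(4) = 0. On the right, p_1''(4) = 2c, so c = 0.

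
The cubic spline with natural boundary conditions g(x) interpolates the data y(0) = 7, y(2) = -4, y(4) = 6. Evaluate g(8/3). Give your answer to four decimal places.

-2.6111

Put M_i = g'' at the i-th knot. Here h = (2, 2) and Δ = (-11/2, 5), so the interior equations h_(i-1)·M_(i-1) + 2(h_(i-1)+h_i)·M_i + h_i·M_(i+1) = 6(Δ_i − Δ_(i-1)) read
  2·M_0 + 8·M_1 + 2·M_2 = 6(Δ_1 - Δ_0) = 63
Natural end conditions: M_0 = M_2 = 0.
Solving the tridiagonal system: M_0 = 0, M_1 = 63/8, M_2 = 0.
On [2, 4], g(x) = -4 - 1/4·(x - 2) + 63/16·(x - 2)² - 21/32·(x - 2)³.
With (x - 2) = 2/3: g(8/3) = -47/18.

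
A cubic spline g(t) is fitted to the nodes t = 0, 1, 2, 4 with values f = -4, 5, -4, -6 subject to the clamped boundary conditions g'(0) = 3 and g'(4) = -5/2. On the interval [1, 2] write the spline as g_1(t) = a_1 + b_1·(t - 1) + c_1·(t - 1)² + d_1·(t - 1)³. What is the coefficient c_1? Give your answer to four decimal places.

-20.6818

Put m_i = g'' at the i-th knot. Here h = (1, 1, 2) and Δ = (9, -9, -1), so the interior equations h_(i-1)·m_(i-1) + 2(h_(i-1)+h_i)·m_i + h_i·m_(i+1) = 6(Δ_i − Δ_(i-1)) read
  1·m_0 + 4·m_1 + 1·m_2 = 6(Δ_1 - Δ_0) = -108
  1·m_1 + 6·m_2 + 2·m_3 = 6(Δ_2 - Δ_1) = 48
Clamped end conditions give two more equations: 2h_0·m_0 + h_0·m_1 = 6(Δ_0 - g'(0)) = 36 and h_2·m_2 + 2h_2·m_3 = 6(g'(4) - Δ_2) = -9.
Solving: m_0 = 851/22, m_1 = -455/11, m_2 = 413/22, m_3 = -128/11.
On [1, 2], with g_1(t) = a_1 + b_1·(t - 1) + c_1·(t - 1)² + d_1·(t - 1)³: c_1 = m_1/2 = -455/22, d_1 = (m_2 - m_1)/(6h_1) = 441/44, b_1 = Δ_1 - h_1(2m_1 + m_2)/6 = 73/44.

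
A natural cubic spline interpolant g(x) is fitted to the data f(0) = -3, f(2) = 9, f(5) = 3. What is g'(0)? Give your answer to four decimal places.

Let σ_i = g''(x_i). Step sizes h_i = 2, 3; slopes of the chords Δ_i = (y_(i+1) - y_i)/h_i = 6, -2.
  2·σ_0 + 10·σ_1 + 3·σ_2 = 6(Δ_1 - Δ_0) = -48
Natural end conditions: σ_0 = σ_2 = 0.
Hence σ_0 = 0, σ_1 = -24/5, σ_2 = 0.
On [0, 2], g'(x) = b_0 + 2c_0·x + 3d_0·x² with b_0 = Δ_0 - h_0(2σ_0 + σ_1)/6 = 38/5, c_0 = σ_0/2 = 0, d_0 = (σ_1 - σ_0)/(6h_0) = -2/5. So g'(0) = 38/5.

7.6000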